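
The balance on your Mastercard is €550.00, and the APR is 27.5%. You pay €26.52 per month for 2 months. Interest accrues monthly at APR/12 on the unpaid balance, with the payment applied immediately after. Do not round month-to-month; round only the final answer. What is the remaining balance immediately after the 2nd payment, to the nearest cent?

€521.85

Monthly rate r = 27.5%/12 = 2.29167% = 0.0229167.
Each month: B ← B·(1+r) − €26.52.
Month 1: interest €12.60; balance after payment €536.08.
Month 2: interest €12.29; balance after payment €521.85.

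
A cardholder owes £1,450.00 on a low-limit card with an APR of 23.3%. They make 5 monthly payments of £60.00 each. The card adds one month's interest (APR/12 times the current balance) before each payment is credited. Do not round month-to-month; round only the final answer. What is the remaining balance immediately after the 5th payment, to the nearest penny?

Monthly rate r = 23.3%/12 = 1.94167% = 0.0194167.
Each month: B ← B·(1+r) − £60.00.
Month 1: interest £28.15; balance after payment £1,418.15.
Month 2: interest £27.54; balance after payment £1,385.69.
Month 3: interest £26.91; balance after payment £1,352.60.
Month 4: interest £26.26; balance after payment £1,318.86.
Month 5: interest £25.61; balance after payment £1,284.47.

£1,284.47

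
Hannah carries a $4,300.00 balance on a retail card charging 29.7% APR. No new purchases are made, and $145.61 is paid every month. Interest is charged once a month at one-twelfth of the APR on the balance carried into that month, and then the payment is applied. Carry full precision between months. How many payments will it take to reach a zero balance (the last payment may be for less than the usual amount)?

54 months

Monthly rate r = 29.7%/12 = 2.475% = 0.02475.
Recurrence: B ← B·(1+r) − $145.61.
Month 1: interest $106.42; balance after payment $4,260.82.
Month 2: interest $105.46; balance after payment $4,220.66.
Closed form: n = −ln(1 − rB₀/P)/ln(1+r) = −ln(0.26911)/ln(1.02475) ≈ 53.690, so the balance reaches zero during payment 54.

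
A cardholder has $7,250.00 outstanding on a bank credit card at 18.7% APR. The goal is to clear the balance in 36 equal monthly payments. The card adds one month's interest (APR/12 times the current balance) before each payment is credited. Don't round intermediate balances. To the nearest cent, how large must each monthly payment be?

Monthly rate r = 18.7%/12 = 1.55833% = 0.0155833.
Level-payment amortization: P = B₀·r / (1 − (1+r)^(−n)) = 7250.00·0.0155833 / (1 − 1.01558^(−36)).
Denominator 1 − (1+r)^(−36) = 0.426887795.
P = 112.979 / 0.426887795 ≈ 264.66.

$264.66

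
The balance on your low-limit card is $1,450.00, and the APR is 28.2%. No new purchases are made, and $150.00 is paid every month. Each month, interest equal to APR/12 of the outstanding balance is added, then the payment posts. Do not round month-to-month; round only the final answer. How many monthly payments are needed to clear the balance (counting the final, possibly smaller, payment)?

12 payments

Monthly rate r = 28.2%/12 = 2.35% = 0.0235.
Recurrence: B ← B·(1+r) − $150.00.
Month 1: interest $34.08; balance after payment $1,334.08.
Month 2: interest $31.35; balance after payment $1,215.43.
Closed form: n = −ln(1 − rB₀/P)/ln(1+r) = −ln(0.77283)/ln(1.0235) ≈ 11.094, so the balance reaches zero during payment 12.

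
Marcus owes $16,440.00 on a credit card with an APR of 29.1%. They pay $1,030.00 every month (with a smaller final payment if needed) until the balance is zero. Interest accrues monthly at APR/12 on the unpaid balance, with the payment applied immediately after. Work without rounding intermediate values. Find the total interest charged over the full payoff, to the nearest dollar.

Monthly rate r = 29.1%/12 = 2.425% = 0.02425.
Payoff takes n = ⌈−ln(1 − rB₀/P)/ln(1+r)⌉ = ⌈20.429⌉ = 21 payments; the last is $444.62.
Total paid = 20·$1,030.00 + $444.62 = $21,044.62.
Total interest = total paid − principal = $21,044.62 − $16,440.00 = $4,604.62.

$4,605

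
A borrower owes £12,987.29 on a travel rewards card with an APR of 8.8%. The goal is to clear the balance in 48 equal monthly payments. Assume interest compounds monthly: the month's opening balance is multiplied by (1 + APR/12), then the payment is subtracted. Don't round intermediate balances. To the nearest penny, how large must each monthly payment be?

Monthly rate r = 8.8%/12 = 0.733333% = 0.00733333.
Level-payment amortization: P = B₀·r / (1 − (1+r)^(−n)) = 12987.29·0.00733333 / (1 − 1.00733^(−48)).
Denominator 1 − (1+r)^(−48) = 0.295816011.
P = 95.2401 / 0.295816011 ≈ 321.96.

£321.96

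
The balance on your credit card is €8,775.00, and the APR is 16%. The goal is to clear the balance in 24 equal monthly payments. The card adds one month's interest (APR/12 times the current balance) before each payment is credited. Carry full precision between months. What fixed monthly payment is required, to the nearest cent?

Monthly rate r = 16%/12 = 1.33333% = 0.0133333.
Level-payment amortization: P = B₀·r / (1 − (1+r)^(−n)) = 8775.00·0.0133333 / (1 − 1.01333^(−24)).
Denominator 1 − (1+r)^(−24) = 0.272313854.
P = 117 / 0.272313854 ≈ 429.65.

€429.65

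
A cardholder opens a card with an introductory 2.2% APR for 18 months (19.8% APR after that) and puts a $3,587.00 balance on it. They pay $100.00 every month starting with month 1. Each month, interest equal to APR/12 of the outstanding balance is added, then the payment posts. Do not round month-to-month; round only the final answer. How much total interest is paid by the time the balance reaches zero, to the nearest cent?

Promo months 1–18 at r₀ = 2.2%/12 = 0.00183333; months 19+ at r₁ = 19.8%/12 = 0.0165.
After month 18: iterate B ← B·(1+r₀) − $100.00 for 18 months → $1,878.91.
Then at r₁ with $100.00/mo: n₂ = −ln(1 − r₁·B/P)/ln(1+r₁) ≈ 22.68 → 23 more payments.
Total paid = 40·$100.00 + $67.73 = $4,067.73; interest = $4,067.73 − $3,587.00 = $480.73.

$480.73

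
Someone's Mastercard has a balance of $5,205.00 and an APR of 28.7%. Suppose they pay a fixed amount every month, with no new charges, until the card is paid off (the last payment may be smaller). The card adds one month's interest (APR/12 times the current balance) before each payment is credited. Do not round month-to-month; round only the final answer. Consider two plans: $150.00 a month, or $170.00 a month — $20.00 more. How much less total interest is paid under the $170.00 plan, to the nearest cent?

Monthly rate r = 28.7%/12 = 2.39167% = 0.0239167.
At $150.00/mo: n = ⌈−ln(1 − rB₀/P)/ln(1+r)⌉ = 75 payments (last $142.36); total interest = total paid − $5,205.00 = $6,037.36.
At $170.00/mo: 56 payments (last $128.77); total interest $4,273.77.
Interest saved = $6,037.36 − $4,273.77 = $1,763.59.

$1,763.59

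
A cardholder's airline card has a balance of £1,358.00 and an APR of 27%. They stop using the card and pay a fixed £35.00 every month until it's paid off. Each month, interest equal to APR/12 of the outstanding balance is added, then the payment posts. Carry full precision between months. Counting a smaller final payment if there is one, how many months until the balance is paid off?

Monthly rate r = 27%/12 = 2.25% = 0.0225.
Recurrence: B ← B·(1+r) − £35.00.
Month 1: interest £30.55; balance after payment £1,353.56.
Month 2: interest £30.45; balance after payment £1,349.01.
Closed form: n = −ln(1 − rB₀/P)/ln(1+r) = −ln(0.127)/ln(1.0225) ≈ 92.742, so the balance reaches zero during payment 93.

93 months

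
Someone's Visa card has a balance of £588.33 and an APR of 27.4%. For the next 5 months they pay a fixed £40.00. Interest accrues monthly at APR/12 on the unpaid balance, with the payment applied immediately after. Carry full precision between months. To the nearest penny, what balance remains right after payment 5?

£449.29

Monthly rate r = 27.4%/12 = 2.28333% = 0.0228333.
Each month: B ← B·(1+r) − £40.00.
Month 1: interest £13.43; balance after payment £561.76.
Month 2: interest £12.83; balance after payment £534.59.
Month 3: interest £12.21; balance after payment £506.80.
Month 4: interest £11.57; balance after payment £478.37.
Month 5: interest £10.92; balance after payment £449.29.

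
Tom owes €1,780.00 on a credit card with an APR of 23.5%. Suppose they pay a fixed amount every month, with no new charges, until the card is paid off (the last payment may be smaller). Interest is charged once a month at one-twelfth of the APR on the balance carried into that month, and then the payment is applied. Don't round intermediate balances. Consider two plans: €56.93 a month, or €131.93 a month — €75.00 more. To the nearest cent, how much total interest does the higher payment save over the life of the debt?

Monthly rate r = 23.5%/12 = 1.95833% = 0.0195833.
At €56.93/mo: n = ⌈−ln(1 − rB₀/P)/ln(1+r)⌉ = 49 payments (last €48.84); total interest = total paid − €1,780.00 = €1,001.48.
At €131.93/mo: 16 payments (last €108.43); total interest €307.38.
Interest saved = €1,001.48 − €307.38 = €694.10.

€694.10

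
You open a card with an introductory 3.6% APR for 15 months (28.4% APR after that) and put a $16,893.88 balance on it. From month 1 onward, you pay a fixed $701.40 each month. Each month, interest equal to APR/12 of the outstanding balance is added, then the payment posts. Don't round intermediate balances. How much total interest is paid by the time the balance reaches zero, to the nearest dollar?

$1,610

Promo months 1–15 at r₀ = 3.6%/12 = 0.003; months 16+ at r₁ = 28.4%/12 = 0.0236667.
After month 15: iterate B ← B·(1+r₀) − $701.40 for 15 months → $6,925.44.
Then at r₁ with $701.40/mo: n₂ = −ln(1 − r₁·B/P)/ln(1+r₁) ≈ 11.38 → 12 more payments.
Total paid = 26·$701.40 + $267.40 = $18,503.80; interest = $18,503.80 − $16,893.88 = $1,609.92.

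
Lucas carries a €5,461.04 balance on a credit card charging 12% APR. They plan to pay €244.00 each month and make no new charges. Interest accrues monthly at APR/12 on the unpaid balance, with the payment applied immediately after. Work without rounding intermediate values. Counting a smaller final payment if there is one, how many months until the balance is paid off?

26 months

Monthly rate r = 12%/12 = 1% = 0.01.
Recurrence: B ← B·(1+r) − €244.00.
Month 1: interest €54.61; balance after payment €5,271.65.
Month 2: interest €52.72; balance after payment €5,080.37.
Closed form: n = −ln(1 − rB₀/P)/ln(1+r) = −ln(0.77619)/ln(1.01) ≈ 25.463, so the balance reaches zero during payment 26.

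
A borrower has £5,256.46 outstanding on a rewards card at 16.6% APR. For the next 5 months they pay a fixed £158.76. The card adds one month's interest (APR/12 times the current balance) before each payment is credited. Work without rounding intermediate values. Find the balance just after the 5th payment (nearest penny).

Monthly rate r = 16.6%/12 = 1.38333% = 0.0138333.
Each month: B ← B·(1+r) − £158.76.
Month 1: interest £72.71; balance after payment £5,170.41.
Month 2: interest £71.52; balance after payment £5,083.18.
Month 3: interest £70.32; balance after payment £4,994.74.
Month 4: interest £69.09; balance after payment £4,905.07.
Month 5: interest £67.85; balance after payment £4,814.16.

£4,814.16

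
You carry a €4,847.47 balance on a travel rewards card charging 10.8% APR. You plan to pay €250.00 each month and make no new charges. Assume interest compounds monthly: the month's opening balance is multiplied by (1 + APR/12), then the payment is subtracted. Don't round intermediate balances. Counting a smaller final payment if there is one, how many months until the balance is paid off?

22 months

Monthly rate r = 10.8%/12 = 0.9% = 0.009.
Recurrence: B ← B·(1+r) − €250.00.
Month 1: interest €43.63; balance after payment €4,641.10.
Month 2: interest €41.77; balance after payment €4,432.87.
Closed form: n = −ln(1 − rB₀/P)/ln(1+r) = −ln(0.82549)/ln(1.009) ≈ 21.404, so the balance reaches zero during payment 22.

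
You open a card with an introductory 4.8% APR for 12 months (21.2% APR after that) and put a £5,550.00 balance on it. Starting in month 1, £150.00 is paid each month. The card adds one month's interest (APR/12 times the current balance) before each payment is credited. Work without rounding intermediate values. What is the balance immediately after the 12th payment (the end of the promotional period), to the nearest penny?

£3,982.21

Promo months 1–12 at r₀ = 4.8%/12 = 0.004; months 13+ at r₁ = 21.2%/12 = 0.0176667.
After month 12: iterate B ← B·(1+r₀) − £150.00 for 12 months → £3,982.21.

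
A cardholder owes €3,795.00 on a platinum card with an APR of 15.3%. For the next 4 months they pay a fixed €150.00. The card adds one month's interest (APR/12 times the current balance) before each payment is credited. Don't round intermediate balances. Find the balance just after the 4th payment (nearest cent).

Monthly rate r = 15.3%/12 = 1.275% = 0.01275.
Each month: B ← B·(1+r) − €150.00.
Month 1: interest €48.39; balance after payment €3,693.39.
Month 2: interest €47.09; balance after payment €3,590.48.
Month 3: interest €45.78; balance after payment €3,486.26.
Month 4: interest €44.45; balance after payment €3,380.71.

€3,380.71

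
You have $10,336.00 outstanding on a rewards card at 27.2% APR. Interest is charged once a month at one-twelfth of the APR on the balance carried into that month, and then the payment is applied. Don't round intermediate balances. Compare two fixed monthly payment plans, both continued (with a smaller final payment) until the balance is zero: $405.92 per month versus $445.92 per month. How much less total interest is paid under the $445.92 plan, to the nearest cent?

$762.01

Monthly rate r = 27.2%/12 = 2.26667% = 0.0226667.
At $405.92/mo: n = ⌈−ln(1 − rB₀/P)/ln(1+r)⌉ = 39 payments (last $165.10); total interest = total paid − $10,336.00 = $5,254.06.
At $445.92/mo: 34 payments (last $112.69); total interest $4,492.05.
Interest saved = $5,254.06 − $4,492.05 = $762.01.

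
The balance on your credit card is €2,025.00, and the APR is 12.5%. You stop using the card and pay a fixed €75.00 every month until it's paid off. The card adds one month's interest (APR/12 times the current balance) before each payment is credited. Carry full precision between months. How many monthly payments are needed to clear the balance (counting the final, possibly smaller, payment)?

Monthly rate r = 12.5%/12 = 1.04167% = 0.0104167.
Recurrence: B ← B·(1+r) − €75.00.
Month 1: interest €21.09; balance after payment €1,971.09.
Month 2: interest €20.53; balance after payment €1,916.63.
Closed form: n = −ln(1 − rB₀/P)/ln(1+r) = −ln(0.71875)/ln(1.01042) ≈ 31.868, so the balance reaches zero during payment 32.

32 payments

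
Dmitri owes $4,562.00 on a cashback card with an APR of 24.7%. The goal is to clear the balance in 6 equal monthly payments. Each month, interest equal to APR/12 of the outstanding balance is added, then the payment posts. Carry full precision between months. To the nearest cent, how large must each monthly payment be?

$816.04

Monthly rate r = 24.7%/12 = 2.05833% = 0.0205833.
Level-payment amortization: P = B₀·r / (1 − (1+r)^(−n)) = 4562.00·0.0205833 / (1 − 1.02058^(−6)).
Denominator 1 − (1+r)^(−6) = 0.115069489.
P = 93.9012 / 0.115069489 ≈ 816.04.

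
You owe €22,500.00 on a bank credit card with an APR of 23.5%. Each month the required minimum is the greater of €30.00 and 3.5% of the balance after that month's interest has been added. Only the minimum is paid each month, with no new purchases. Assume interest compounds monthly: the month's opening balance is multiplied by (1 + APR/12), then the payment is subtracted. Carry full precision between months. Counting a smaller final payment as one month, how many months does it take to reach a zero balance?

Monthly rate r = 23.5%/12 = 1.95833% = 0.0195833.
While 3.5% of the post-interest balance exceeds €30.00, each month B ← (B·(1+r))·(1 − 0.035), i.e. B shrinks by the factor (1+r)·0.965 = 0.9839.
This holds for months 1–203. Entering month 204 the balance is €833.76; 3.5% of the post-interest balance is now below €30.00, so the flat €30.00 minimum applies from here.
From month 204 a fixed €30.00 at rate r clears €833.76 in 41 more payments. Total: 203 + 41 = 244 months.

244 months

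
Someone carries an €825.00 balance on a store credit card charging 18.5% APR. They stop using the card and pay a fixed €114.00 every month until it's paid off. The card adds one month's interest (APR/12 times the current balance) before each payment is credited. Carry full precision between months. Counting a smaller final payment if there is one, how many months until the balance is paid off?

8 payments

Monthly rate r = 18.5%/12 = 1.54167% = 0.0154167.
Recurrence: B ← B·(1+r) − €114.00.
Month 1: interest €12.72; balance after payment €723.72.
Month 2: interest €11.16; balance after payment €620.88.
Closed form: n = −ln(1 − rB₀/P)/ln(1+r) = −ln(0.88843)/ln(1.01542) ≈ 7.732, so the balance reaches zero during payment 8.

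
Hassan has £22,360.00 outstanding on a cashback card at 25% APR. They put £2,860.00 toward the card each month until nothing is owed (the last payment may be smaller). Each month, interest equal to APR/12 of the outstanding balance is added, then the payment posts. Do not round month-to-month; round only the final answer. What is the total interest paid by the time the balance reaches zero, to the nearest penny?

Monthly rate r = 25%/12 = 2.08333% = 0.0208333.
Payoff takes n = ⌈−ln(1 − rB₀/P)/ln(1+r)⌉ = ⌈8.622⌉ = 9 payments; the last is £1,786.80.
Total paid = 8·£2,860.00 + £1,786.80 = £24,666.80.
Total interest = total paid − principal = £24,666.80 − £22,360.00 = £2,306.80.

£2,306.80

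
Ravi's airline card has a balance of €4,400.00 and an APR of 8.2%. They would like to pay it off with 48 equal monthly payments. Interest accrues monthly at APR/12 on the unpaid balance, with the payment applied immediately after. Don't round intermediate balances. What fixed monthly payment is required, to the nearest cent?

Monthly rate r = 8.2%/12 = 0.683333% = 0.00683333.
Level-payment amortization: P = B₀·r / (1 − (1+r)^(−n)) = 4400.00·0.00683333 / (1 − 1.00683^(−48)).
Denominator 1 − (1+r)^(−48) = 0.278832904.
P = 30.0667 / 0.278832904 ≈ 107.83.

€107.83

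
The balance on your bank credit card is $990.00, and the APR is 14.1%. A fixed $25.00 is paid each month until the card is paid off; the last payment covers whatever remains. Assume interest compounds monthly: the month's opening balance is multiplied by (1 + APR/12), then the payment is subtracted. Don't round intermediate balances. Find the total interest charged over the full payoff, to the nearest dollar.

$350

Monthly rate r = 14.1%/12 = 1.175% = 0.01175.
Payoff takes n = ⌈−ln(1 − rB₀/P)/ln(1+r)⌉ = ⌈53.593⌉ = 54 payments; the last is $14.87.
Total paid = 53·$25.00 + $14.87 = $1,339.87.
Total interest = total paid − principal = $1,339.87 − $990.00 = $349.87.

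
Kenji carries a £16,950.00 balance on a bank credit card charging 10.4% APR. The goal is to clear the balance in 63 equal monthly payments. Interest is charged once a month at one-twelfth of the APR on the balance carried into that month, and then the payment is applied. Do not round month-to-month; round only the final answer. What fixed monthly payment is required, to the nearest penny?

Monthly rate r = 10.4%/12 = 0.866667% = 0.00866667.
Level-payment amortization: P = B₀·r / (1 − (1+r)^(−n)) = 16950.00·0.00866667 / (1 − 1.00867^(−63)).
Denominator 1 − (1+r)^(−63) = 0.419373498.
P = 146.9 / 0.419373498 ≈ 350.28.

£350.28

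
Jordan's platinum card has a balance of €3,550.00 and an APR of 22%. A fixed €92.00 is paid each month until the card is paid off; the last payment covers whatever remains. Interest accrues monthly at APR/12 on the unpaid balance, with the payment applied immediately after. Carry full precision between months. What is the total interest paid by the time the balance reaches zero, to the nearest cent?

Monthly rate r = 22%/12 = 1.83333% = 0.0183333.
Payoff takes n = ⌈−ln(1 − rB₀/P)/ln(1+r)⌉ = ⌈67.651⌉ = 68 payments; the last is €60.12.
Total paid = 67·€92.00 + €60.12 = €6,224.12.
Total interest = total paid − principal = €6,224.12 − €3,550.00 = €2,674.12.

€2,674.12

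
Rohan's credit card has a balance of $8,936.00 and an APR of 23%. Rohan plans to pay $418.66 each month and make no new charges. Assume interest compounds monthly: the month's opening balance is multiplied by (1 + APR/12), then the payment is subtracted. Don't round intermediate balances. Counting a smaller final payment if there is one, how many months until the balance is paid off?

28 payments

Monthly rate r = 23%/12 = 1.91667% = 0.0191667.
Recurrence: B ← B·(1+r) − $418.66.
Month 1: interest $171.27; balance after payment $8,688.61.
Month 2: interest $166.53; balance after payment $8,436.49.
Closed form: n = −ln(1 − rB₀/P)/ln(1+r) = −ln(0.5909)/ln(1.01917) ≈ 27.711, so the balance reaches zero during payment 28.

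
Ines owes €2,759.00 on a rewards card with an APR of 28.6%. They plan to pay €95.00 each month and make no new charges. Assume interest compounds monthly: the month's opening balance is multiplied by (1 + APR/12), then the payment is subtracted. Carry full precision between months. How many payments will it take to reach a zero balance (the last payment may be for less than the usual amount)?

Monthly rate r = 28.6%/12 = 2.38333% = 0.0238333.
Recurrence: B ← B·(1+r) − €95.00.
Month 1: interest €65.76; balance after payment €2,729.76.
Month 2: interest €65.06; balance after payment €2,699.82.
Closed form: n = −ln(1 − rB₀/P)/ln(1+r) = −ln(0.30783)/ln(1.02383) ≈ 50.022, so the balance reaches zero during payment 51.

51 payments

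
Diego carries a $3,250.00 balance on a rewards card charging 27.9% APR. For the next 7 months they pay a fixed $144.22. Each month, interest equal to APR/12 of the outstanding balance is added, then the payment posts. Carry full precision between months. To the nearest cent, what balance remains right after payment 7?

$2,734.55

Monthly rate r = 27.9%/12 = 2.325% = 0.02325.
Each month: B ← B·(1+r) − $144.22.
Month 1: interest $75.56; balance after payment $3,181.34.
Month 2: interest $73.97; balance after payment $3,111.09.
Month 3: interest $72.33; balance after payment $3,039.20.
Month 4: interest $70.66; balance after payment $2,965.64.
Month 5: interest $68.95; balance after payment $2,890.37.
Month 6: interest $67.20; balance after payment $2,813.36.
Month 7: interest $65.41; balance after payment $2,734.55.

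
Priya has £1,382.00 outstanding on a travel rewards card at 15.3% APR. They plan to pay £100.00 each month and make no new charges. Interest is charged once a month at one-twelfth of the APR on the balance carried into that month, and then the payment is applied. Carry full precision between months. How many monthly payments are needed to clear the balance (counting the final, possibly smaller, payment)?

16 payments

Monthly rate r = 15.3%/12 = 1.275% = 0.01275.
Recurrence: B ← B·(1+r) − £100.00.
Month 1: interest £17.62; balance after payment £1,299.62.
Month 2: interest £16.57; balance after payment £1,216.19.
Closed form: n = −ln(1 − rB₀/P)/ln(1+r) = −ln(0.8238)/ln(1.01275) ≈ 15.299, so the balance reaches zero during payment 16.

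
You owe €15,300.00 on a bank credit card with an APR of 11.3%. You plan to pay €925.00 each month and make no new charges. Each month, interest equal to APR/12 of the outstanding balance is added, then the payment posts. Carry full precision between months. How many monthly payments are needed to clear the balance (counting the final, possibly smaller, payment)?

Monthly rate r = 11.3%/12 = 0.941667% = 0.00941667.
Recurrence: B ← B·(1+r) − €925.00.
Month 1: interest €144.08; balance after payment €14,519.08.
Month 2: interest €136.72; balance after payment €13,730.80.
Closed form: n = −ln(1 − rB₀/P)/ln(1+r) = −ln(0.84424)/ln(1.00942) ≈ 18.065, so the balance reaches zero during payment 19.

19 payments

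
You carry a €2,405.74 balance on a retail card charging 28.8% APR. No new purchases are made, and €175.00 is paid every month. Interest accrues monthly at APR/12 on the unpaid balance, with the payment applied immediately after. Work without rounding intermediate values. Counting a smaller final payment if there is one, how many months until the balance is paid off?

Monthly rate r = 28.8%/12 = 2.4% = 0.024.
Recurrence: B ← B·(1+r) − €175.00.
Month 1: interest €57.74; balance after payment €2,288.48.
Month 2: interest €54.92; balance after payment €2,168.40.
Closed form: n = −ln(1 − rB₀/P)/ln(1+r) = −ln(0.67007)/ln(1.024) ≈ 16.882, so the balance reaches zero during payment 17.

17 months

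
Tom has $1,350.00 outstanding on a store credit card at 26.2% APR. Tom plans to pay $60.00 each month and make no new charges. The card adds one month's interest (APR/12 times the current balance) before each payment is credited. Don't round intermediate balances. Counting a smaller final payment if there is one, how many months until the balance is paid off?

Monthly rate r = 26.2%/12 = 2.18333% = 0.0218333.
Recurrence: B ← B·(1+r) − $60.00.
Month 1: interest $29.47; balance after payment $1,319.47.
Month 2: interest $28.81; balance after payment $1,288.28.
Closed form: n = −ln(1 − rB₀/P)/ln(1+r) = −ln(0.50875)/ln(1.02183) ≈ 31.289, so the balance reaches zero during payment 32.

32 months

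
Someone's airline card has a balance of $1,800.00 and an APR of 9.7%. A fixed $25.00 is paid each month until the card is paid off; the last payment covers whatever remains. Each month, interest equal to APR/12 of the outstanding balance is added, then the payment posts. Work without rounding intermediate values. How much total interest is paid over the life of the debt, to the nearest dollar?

$909

Monthly rate r = 9.7%/12 = 0.808333% = 0.00808333.
Payoff takes n = ⌈−ln(1 − rB₀/P)/ln(1+r)⌉ = ⌈108.346⌉ = 109 payments; the last is $8.67.
Total paid = 108·$25.00 + $8.67 = $2,708.67.
Total interest = total paid − principal = $2,708.67 − $1,800.00 = $908.67.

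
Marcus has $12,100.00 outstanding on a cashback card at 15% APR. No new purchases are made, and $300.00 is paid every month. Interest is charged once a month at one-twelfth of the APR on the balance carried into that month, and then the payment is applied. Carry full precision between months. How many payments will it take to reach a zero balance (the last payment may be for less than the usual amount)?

57 payments

Monthly rate r = 15%/12 = 1.25% = 0.0125.
Recurrence: B ← B·(1+r) − $300.00.
Month 1: interest $151.25; balance after payment $11,951.25.
Month 2: interest $149.39; balance after payment $11,800.64.
Closed form: n = −ln(1 − rB₀/P)/ln(1+r) = −ln(0.49583)/ln(1.0125) ≈ 56.471, so the balance reaches zero during payment 57.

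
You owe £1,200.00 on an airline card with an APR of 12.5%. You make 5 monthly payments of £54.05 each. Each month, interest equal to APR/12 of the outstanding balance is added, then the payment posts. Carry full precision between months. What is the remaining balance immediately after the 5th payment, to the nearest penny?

£987.88

Monthly rate r = 12.5%/12 = 1.04167% = 0.0104167.
Each month: B ← B·(1+r) − £54.05.
Month 1: interest £12.50; balance after payment £1,158.45.
Month 2: interest £12.07; balance after payment £1,116.47.
Month 3: interest £11.63; balance after payment £1,074.05.
Month 4: interest £11.19; balance after payment £1,031.19.
Month 5: interest £10.74; balance after payment £987.88.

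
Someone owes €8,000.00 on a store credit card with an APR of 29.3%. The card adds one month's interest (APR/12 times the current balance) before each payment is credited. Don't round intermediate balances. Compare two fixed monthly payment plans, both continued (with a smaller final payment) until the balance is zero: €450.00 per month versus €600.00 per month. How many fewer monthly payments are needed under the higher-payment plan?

Monthly rate r = 29.3%/12 = 2.44167% = 0.0244167.
At €450.00/mo: n = ⌈−ln(1 − rB₀/P)/ln(1+r)⌉ = 24 payments (last €270.95); total interest = total paid − €8,000.00 = €2,620.95.
At €600.00/mo: 17 payments (last €197.90); total interest €1,797.90.
Payments saved = 24 − 17 = 7.

7 fewer payments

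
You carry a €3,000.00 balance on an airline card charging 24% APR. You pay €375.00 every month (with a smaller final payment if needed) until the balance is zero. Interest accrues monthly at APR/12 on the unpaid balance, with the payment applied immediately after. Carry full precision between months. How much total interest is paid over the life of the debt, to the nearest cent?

Monthly rate r = 24%/12 = 2% = 0.02.
Payoff takes n = ⌈−ln(1 − rB₀/P)/ln(1+r)⌉ = ⌈8.805⌉ = 9 payments; the last is €302.29.
Total paid = 8·€375.00 + €302.29 = €3,302.29.
Total interest = total paid − principal = €3,302.29 − €3,000.00 = €302.29.

€302.29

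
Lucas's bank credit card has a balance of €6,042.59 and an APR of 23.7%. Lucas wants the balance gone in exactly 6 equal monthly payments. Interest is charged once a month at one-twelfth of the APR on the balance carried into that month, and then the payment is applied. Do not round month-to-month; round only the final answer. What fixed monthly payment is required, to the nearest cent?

Monthly rate r = 23.7%/12 = 1.975% = 0.01975.
Level-payment amortization: P = B₀·r / (1 − (1+r)^(−n)) = 6042.59·0.01975 / (1 − 1.01975^(−6)).
Denominator 1 − (1+r)^(−6) = 0.110721657.
P = 119.341 / 0.110721657 ≈ 1077.85.

€1,077.85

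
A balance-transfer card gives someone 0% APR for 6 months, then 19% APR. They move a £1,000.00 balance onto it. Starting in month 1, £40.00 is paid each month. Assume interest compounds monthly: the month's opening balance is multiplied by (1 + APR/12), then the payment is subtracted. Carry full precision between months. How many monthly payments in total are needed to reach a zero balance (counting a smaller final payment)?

29 payments

Promo months 1–6 at r₀ = 0%/12 = 0; months 7+ at r₁ = 19%/12 = 0.0158333.
After month 6 (no interest yet): B = £1,000.00 − 6·£40.00 = £760.00.
Then at r₁ with £40.00/mo: n₂ = −ln(1 − r₁·B/P)/ln(1+r₁) ≈ 22.78 → 23 more payments.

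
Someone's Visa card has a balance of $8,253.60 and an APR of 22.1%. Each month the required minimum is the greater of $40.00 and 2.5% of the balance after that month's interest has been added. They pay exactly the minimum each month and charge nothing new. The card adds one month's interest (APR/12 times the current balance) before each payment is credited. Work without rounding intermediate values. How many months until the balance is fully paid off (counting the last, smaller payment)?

306 months

Monthly rate r = 22.1%/12 = 1.84167% = 0.0184167.
While 2.5% of the post-interest balance exceeds $40.00, each month B ← (B·(1+r))·(1 − 0.025), i.e. B shrinks by the factor (1+r)·0.975 = 0.99296.
This holds for months 1–235. Entering month 236 the balance is $1,567.55; 2.5% of the post-interest balance is now below $40.00, so the flat $40.00 minimum applies from here.
From month 236 a fixed $40.00 at rate r clears $1,567.55 in 71 more payments. Total: 235 + 71 = 306 months.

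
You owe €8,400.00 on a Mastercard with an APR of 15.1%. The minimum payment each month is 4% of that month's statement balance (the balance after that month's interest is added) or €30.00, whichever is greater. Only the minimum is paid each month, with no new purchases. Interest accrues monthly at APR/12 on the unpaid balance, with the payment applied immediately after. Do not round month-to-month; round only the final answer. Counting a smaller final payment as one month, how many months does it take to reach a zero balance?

Monthly rate r = 15.1%/12 = 1.25833% = 0.0125833.
While 4% of the post-interest balance exceeds €30.00, each month B ← (B·(1+r))·(1 − 0.04), i.e. B shrinks by the factor (1+r)·0.96 = 0.97208.
This holds for months 1–86. Entering month 87 the balance is €735.62; 4% of the post-interest balance is now below €30.00, so the flat €30.00 minimum applies from here.
From month 87 a fixed €30.00 at rate r clears €735.62 in 30 more payments. Total: 86 + 30 = 116 months.

116 months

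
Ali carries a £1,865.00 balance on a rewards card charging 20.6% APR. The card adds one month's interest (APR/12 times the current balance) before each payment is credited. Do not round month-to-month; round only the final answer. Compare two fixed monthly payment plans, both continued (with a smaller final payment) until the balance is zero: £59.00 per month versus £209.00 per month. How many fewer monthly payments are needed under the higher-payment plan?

Monthly rate r = 20.6%/12 = 1.71667% = 0.0171667.
At £59.00/mo: n = ⌈−ln(1 − rB₀/P)/ln(1+r)⌉ = 46 payments (last £56.67); total interest = total paid − £1,865.00 = £846.67.
At £209.00/mo: 10 payments (last £160.99); total interest £176.99.
Payments saved = 46 − 10 = 36.

36 fewer payments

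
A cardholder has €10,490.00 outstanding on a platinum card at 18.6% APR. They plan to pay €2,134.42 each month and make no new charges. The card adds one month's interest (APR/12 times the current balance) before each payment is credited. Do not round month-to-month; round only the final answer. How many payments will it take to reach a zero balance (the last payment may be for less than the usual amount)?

Monthly rate r = 18.6%/12 = 1.55% = 0.0155.
Recurrence: B ← B·(1+r) − €2,134.42.
Month 1: interest €162.60; balance after payment €8,518.17.
Month 2: interest €132.03; balance after payment €6,515.79.
Month 3: interest €100.99; balance after payment €4,482.36.
Month 4: interest €69.48; balance after payment €2,417.42.
Month 5: interest €37.47; balance after payment €320.47.
Month 6: interest €4.97; balance after payment €0.00.

6 months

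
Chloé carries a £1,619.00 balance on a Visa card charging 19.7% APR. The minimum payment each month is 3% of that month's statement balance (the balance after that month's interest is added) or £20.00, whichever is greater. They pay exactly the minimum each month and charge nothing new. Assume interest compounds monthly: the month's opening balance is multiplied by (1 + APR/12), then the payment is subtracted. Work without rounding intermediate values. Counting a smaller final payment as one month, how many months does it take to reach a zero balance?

112 months

Monthly rate r = 19.7%/12 = 1.64167% = 0.0164167.
While 3% of the post-interest balance exceeds £20.00, each month B ← (B·(1+r))·(1 − 0.03), i.e. B shrinks by the factor (1+r)·0.97 = 0.98592.
This holds for months 1–64. Entering month 65 the balance is £653.48; 3% of the post-interest balance is now below £20.00, so the flat £20.00 minimum applies from here.
From month 65 a fixed £20.00 at rate r clears £653.48 in 48 more payments. Total: 64 + 48 = 112 months.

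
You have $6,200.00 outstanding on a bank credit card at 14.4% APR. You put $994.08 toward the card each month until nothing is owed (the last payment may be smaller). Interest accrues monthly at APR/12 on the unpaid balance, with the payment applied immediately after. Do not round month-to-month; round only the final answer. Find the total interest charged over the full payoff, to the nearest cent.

$284.35

Monthly rate r = 14.4%/12 = 1.2% = 0.012.
Payoff takes n = ⌈−ln(1 − rB₀/P)/ln(1+r)⌉ = ⌈6.521⌉ = 7 payments; the last is $519.87.
Total paid = 6·$994.08 + $519.87 = $6,484.35.
Total interest = total paid − principal = $6,484.35 − $6,200.00 = $284.35.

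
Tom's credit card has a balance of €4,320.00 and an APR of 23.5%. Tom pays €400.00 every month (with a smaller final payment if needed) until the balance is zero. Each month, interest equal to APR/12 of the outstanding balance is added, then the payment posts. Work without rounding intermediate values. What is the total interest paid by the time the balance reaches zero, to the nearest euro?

Monthly rate r = 23.5%/12 = 1.95833% = 0.0195833.
Payoff takes n = ⌈−ln(1 − rB₀/P)/ln(1+r)⌉ = ⌈12.252⌉ = 13 payments; the last is €101.68.
Total paid = 12·€400.00 + €101.68 = €4,901.68.
Total interest = total paid − principal = €4,901.68 − €4,320.00 = €581.68.

€582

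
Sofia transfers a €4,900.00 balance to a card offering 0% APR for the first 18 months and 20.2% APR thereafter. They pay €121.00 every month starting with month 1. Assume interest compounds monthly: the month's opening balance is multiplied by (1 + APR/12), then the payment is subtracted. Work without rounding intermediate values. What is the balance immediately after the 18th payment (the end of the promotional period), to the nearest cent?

€2,722.00

Promo months 1–18 at r₀ = 0%/12 = 0; months 19+ at r₁ = 20.2%/12 = 0.0168333.
After month 18 (no interest yet): B = €4,900.00 − 18·€121.00 = €2,722.00.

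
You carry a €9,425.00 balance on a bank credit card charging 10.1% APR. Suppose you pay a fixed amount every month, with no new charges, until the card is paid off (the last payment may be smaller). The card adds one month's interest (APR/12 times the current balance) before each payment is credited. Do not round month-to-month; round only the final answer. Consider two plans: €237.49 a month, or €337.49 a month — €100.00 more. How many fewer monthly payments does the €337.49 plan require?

17 fewer payments

Monthly rate r = 10.1%/12 = 0.841667% = 0.00841667.
At €237.49/mo: n = ⌈−ln(1 − rB₀/P)/ln(1+r)⌉ = 49 payments (last €118.99); total interest = total paid − €9,425.00 = €2,093.51.
At €337.49/mo: 32 payments (last €327.02); total interest €1,364.21.
Payments saved = 49 − 32 = 17.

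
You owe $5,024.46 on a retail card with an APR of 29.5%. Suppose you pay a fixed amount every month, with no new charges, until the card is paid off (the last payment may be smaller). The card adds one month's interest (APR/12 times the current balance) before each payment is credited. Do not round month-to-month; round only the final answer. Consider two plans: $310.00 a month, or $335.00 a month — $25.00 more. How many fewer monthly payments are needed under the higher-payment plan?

2 fewer payments

Monthly rate r = 29.5%/12 = 2.45833% = 0.0245833.
At $310.00/mo: n = ⌈−ln(1 − rB₀/P)/ln(1+r)⌉ = 21 payments (last $287.67); total interest = total paid − $5,024.46 = $1,463.21.
At $335.00/mo: 19 payments (last $315.31); total interest $1,320.85.
Payments saved = 21 − 19 = 2.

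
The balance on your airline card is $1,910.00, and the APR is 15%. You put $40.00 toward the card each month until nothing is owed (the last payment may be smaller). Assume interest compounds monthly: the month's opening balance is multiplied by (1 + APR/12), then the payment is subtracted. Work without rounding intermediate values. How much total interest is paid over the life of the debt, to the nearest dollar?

Monthly rate r = 15%/12 = 1.25% = 0.0125.
Payoff takes n = ⌈−ln(1 − rB₀/P)/ln(1+r)⌉ = ⌈73.134⌉ = 74 payments; the last is $5.39.
Total paid = 73·$40.00 + $5.39 = $2,925.39.
Total interest = total paid − principal = $2,925.39 − $1,910.00 = $1,015.39.

$1,015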